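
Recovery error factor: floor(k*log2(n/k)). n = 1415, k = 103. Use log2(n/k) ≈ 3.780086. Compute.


log2(n/k) = log2(1415/103) ≈ 3.780086.
k*log2(n/k) ≈ 103*3.780086 = 389.348858.
floor(389.348858) = 389.

389


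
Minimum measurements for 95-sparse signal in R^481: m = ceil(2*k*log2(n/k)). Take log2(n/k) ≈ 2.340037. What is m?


log2(n/k) = log2(481/95) ≈ 2.340037.
2*k*log2(n/k) ≈ 2*95*2.340037 = 444.60703.
m = ceil(444.60703) = 445.

445


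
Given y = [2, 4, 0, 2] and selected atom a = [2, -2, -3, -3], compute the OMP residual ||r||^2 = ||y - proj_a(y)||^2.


a^T a = 26.
a^T y = -10.
coeff = -10/26 = -5/13.
||r||^2 = 262/13.

262/13


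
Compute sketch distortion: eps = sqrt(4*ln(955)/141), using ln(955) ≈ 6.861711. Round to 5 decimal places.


ln(955) ≈ 6.861711.
4*ln(N)/m ≈ 4*6.861711/141 ≈ 0.19465847.
eps = sqrt(0.19465847) ≈ 0.4412012 ≈ 0.44120.

0.44120


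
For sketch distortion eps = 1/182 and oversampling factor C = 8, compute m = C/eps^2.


1/eps = 182.
(1/eps)^2 = 33124.
m = 8*33124 = 264992.

264992


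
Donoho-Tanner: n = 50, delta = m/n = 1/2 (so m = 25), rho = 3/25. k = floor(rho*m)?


m = 1/2*50 = 25.
rho = 3/25.
rho*m = 3/25*25 = 3.
k = floor(3) = 3.

3


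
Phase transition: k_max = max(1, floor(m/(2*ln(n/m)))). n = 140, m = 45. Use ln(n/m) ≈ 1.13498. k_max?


n/m = 140/45 = 28/9.
ln(n/m) ≈ 1.13498.
2*ln(n/m) ≈ 2.26996.
m/(2*ln(n/m)) ≈ 45/2.26996 ≈ 19.8241.
floor = 19.
k_max = max(1, 19) = 19.

19


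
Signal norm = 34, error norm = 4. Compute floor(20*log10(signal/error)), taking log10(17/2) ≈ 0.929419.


||x||/||e|| = 34/4 = 17/2.
log10(17/2) ≈ 0.929419.
20*log10(||x||/||e||) ≈ 20*0.929419 = 18.58838.
floor(18.58838) = 18.

18


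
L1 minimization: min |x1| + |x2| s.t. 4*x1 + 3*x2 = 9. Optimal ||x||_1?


Axis intercepts:
  x1 = 9/4, x2 = 0: L1 = 9/4
  x1 = 0, x2 = 3: L1 = 3
x* = (9/4, 0)
||x*||_1 = 9/4.

9/4


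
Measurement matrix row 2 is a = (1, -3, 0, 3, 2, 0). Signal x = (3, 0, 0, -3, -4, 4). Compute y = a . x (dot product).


Non-zero terms: ['1*3', '3*-3', '2*-4', '0*4']
Products: [3, -9, -8, 0]
y = sum = -14.

-14


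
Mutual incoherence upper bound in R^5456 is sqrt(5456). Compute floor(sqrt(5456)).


73^2 = 5329 <= 5456 < 5476 = 74^2, so 73 <= sqrt(5456) < 74.
floor(sqrt(5456)) = 73.

73


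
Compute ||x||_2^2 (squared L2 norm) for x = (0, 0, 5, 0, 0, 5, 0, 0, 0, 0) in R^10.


Non-zero entries: [(2, 5), (5, 5)]
Squares: [25, 25]
||x||_2^2 = sum = 50.

50


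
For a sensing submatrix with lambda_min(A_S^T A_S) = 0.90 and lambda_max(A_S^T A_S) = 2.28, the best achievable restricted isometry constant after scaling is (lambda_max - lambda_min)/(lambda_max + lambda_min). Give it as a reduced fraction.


lambda_max - lambda_min = 2.28 - 0.90 = 1.38.
lambda_max + lambda_min = 2.28 + 0.90 = 3.18.
delta = 1.38/3.18 = 138/318 = 23/53.

23/53


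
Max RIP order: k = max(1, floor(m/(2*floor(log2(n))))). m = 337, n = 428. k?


floor(log2(428)) = 8.
2*8 = 16.
m/(2*floor(log2(n))) = 337/16 ≈ 21.0625.
floor = 21.
k = max(1, 21) = 21.

21


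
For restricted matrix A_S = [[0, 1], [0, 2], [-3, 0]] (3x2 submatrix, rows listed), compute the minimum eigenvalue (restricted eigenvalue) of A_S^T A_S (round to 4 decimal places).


A_S^T A_S = [[9, 0], [0, 5]].
trace = 14.
det = 45.
disc = trace^2 - 4*det = 196 - 4*45 = 16.
sqrt(16) = 4.
lam_min = (14 - 4)/2 = 5 = 5.0000.

5.0000


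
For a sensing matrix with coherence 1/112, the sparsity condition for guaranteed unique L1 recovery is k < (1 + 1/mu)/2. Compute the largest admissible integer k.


1/mu = 112.
1 + 1/mu = 113.
(1 + 1/mu)/2 = 56.5 is not an integer, so k_max = floor(56.5) = 56.

56


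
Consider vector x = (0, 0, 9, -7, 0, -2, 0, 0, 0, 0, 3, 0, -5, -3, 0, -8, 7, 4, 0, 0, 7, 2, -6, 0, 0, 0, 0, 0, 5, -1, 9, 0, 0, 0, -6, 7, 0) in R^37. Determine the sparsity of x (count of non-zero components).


Non-zero positions: [2, 3, 5, 10, 12, 13, 15, 16, 17, 20, 21, 22, 28, 29, 30, 34, 35].
Sparsity = 17.

17


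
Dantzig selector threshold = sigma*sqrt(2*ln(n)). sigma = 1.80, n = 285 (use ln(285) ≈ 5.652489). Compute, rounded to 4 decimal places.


ln(285) ≈ 5.652489.
2*ln(n) ≈ 11.304978.
sqrt(2*ln(n)) ≈ sqrt(11.304978) ≈ 3.362288.
threshold ≈ 1.80*3.362288 = 6.0521184 ≈ 6.0521.

6.0521


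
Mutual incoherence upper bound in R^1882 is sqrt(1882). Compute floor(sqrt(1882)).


43^2 = 1849 <= 1882 < 1936 = 44^2, so 43 <= sqrt(1882) < 44.
floor(sqrt(1882)) = 43.

43


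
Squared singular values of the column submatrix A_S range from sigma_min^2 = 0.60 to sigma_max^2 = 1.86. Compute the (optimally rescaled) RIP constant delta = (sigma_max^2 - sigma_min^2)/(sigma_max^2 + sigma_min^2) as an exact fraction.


lambda_max - lambda_min = 1.86 - 0.60 = 1.26.
lambda_max + lambda_min = 1.86 + 0.60 = 2.46.
delta = 1.26/2.46 = 126/246 = 21/41.

21/41


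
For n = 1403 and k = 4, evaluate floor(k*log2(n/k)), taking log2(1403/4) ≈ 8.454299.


log2(n/k) = log2(1403/4) ≈ 8.454299.
k*log2(n/k) ≈ 4*8.454299 = 33.817196.
floor(33.817196) = 33.

33


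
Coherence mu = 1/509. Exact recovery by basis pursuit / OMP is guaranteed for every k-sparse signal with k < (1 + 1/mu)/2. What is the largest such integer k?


1/mu = 509.
1 + 1/mu = 510.
(1 + 1/mu)/2 = 255 is an integer and the inequality is strict, so k_max = 255 - 1 = 254.

254


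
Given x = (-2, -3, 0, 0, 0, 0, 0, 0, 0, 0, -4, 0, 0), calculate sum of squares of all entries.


Non-zero entries: [(0, -2), (1, -3), (10, -4)]
Squares: [4, 9, 16]
||x||_2^2 = sum = 29.

29


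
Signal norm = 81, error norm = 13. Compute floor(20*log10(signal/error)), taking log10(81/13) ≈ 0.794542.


||x||/||e|| = 81/13.
log10(81/13) ≈ 0.794542.
20*log10(||x||/||e||) ≈ 20*0.794542 = 15.89084.
floor(15.89084) = 15.

15


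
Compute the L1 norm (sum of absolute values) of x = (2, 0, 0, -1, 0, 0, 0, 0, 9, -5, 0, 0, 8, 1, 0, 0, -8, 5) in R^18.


Non-zero entries: [(0, 2), (3, -1), (8, 9), (9, -5), (12, 8), (13, 1), (16, -8), (17, 5)]
Absolute values: [2, 1, 9, 5, 8, 1, 8, 5]
||x||_1 = sum = 39.

39


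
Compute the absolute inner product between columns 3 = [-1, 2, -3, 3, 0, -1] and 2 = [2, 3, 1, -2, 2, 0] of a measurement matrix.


Inner product: -1*2 + 2*3 + -3*1 + 3*-2 + 0*2 + -1*0
Products: [-2, 6, -3, -6, 0, 0]
Sum = -5.
|dot| = 5.

5


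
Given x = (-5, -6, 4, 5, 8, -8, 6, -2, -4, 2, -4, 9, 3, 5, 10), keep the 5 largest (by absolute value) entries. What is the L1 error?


Sorted |x_i| descending: [10, 9, 8, 8, 6, 6, 5, 5, 5, 4, 4, 4, 3, 2, 2]
Keep top 5: [10, 9, 8, 8, 6]
Tail entries: [6, 5, 5, 5, 4, 4, 4, 3, 2, 2]
L1 error = sum of tail = 40.

40


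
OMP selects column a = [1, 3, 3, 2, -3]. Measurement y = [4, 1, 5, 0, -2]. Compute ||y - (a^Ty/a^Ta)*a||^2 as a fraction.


a^T a = 32.
a^T y = 28.
coeff = 28/32 = 7/8.
||r||^2 = 43/2.

43/2


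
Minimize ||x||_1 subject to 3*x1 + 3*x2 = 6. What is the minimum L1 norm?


Axis intercepts:
  x1 = 2, x2 = 0: L1 = 2
  x1 = 0, x2 = 2: L1 = 2
x* = (2, 0)
||x*||_1 = 2.

2


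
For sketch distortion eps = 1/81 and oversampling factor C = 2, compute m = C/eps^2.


1/eps = 81.
(1/eps)^2 = 6561.
m = 2*6561 = 13122.

13122


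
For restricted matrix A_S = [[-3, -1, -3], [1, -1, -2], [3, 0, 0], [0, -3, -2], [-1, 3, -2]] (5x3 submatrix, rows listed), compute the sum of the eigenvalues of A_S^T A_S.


Sum of eigenvalues of A_S^T A_S = trace(A_S^T A_S) = sum of squared column norms of A_S.
A_S^T A_S diagonal: [20, 20, 21].
trace = 20 + 20 + 21 = 61.

61


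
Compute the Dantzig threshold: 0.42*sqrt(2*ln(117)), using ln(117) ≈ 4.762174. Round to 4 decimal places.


ln(117) ≈ 4.762174.
2*ln(n) ≈ 9.524348.
sqrt(2*ln(n)) ≈ sqrt(9.524348) ≈ 3.086154.
threshold ≈ 0.42*3.086154 = 1.29618468 ≈ 1.2962.

1.2962


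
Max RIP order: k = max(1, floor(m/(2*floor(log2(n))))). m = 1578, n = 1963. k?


floor(log2(1963)) = 10.
2*10 = 20.
m/(2*floor(log2(n))) = 1578/20 ≈ 78.9.
floor = 78.
k = max(1, 78) = 78.

78


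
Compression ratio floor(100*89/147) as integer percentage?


100*m/n = 100*89/147 ≈ 60.5442.
floor = 60.

60


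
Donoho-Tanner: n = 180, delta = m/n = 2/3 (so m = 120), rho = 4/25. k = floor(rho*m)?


m = 2/3*180 = 120.
rho = 4/25.
rho*m = 4/25*120 = 19.2.
k = floor(19.2) = 19.

19


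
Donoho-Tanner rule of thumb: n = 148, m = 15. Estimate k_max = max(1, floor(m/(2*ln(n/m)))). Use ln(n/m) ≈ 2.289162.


n/m = 148/15.
ln(n/m) ≈ 2.289162.
2*ln(n/m) ≈ 4.578324.
m/(2*ln(n/m)) ≈ 15/4.578324 ≈ 3.2763.
floor = 3.
k_max = max(1, 3) = 3.

3


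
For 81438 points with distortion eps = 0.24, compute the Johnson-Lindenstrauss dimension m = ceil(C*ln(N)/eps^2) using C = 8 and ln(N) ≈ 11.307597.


ln(81438) ≈ 11.307597.
eps^2 = 0.24^2 = 0.0576.
C*ln(N)/eps^2 ≈ 8*11.307597/0.0576 ≈ 1570.4996.
m = ceil(1570.4996) = 1571.

1571


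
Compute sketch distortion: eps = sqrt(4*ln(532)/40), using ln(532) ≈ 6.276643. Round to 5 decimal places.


ln(532) ≈ 6.276643.
4*ln(N)/m ≈ 4*6.276643/40 ≈ 0.6276643.
eps = sqrt(0.6276643) ≈ 0.7922527 ≈ 0.79225.

0.79225


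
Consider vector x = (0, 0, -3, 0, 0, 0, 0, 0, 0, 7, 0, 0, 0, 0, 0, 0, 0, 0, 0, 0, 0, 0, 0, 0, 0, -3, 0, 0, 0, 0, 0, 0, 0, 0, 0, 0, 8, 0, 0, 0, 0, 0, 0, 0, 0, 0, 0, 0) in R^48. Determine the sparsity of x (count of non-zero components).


Non-zero positions: [2, 9, 25, 36].
Sparsity = 4.

4


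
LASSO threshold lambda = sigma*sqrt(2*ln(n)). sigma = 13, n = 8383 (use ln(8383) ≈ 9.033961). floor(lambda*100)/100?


ln(8383) ≈ 9.033961.
2*ln(n) ≈ 18.067922.
sqrt(2*ln(n)) ≈ sqrt(18.067922) ≈ 4.250638.
lambda ≈ 13*4.250638 = 55.258294.
floor(lambda*100)/100 = 55.25.

55.25


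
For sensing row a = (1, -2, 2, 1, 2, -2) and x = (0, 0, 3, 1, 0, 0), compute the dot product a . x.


Non-zero terms: ['2*3', '1*1']
Products: [6, 1]
y = sum = 7.

7


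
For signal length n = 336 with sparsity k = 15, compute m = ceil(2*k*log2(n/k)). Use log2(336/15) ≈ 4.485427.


log2(n/k) = log2(336/15) ≈ 4.485427.
2*k*log2(n/k) ≈ 2*15*4.485427 = 134.56281.
m = ceil(134.56281) = 135.

135


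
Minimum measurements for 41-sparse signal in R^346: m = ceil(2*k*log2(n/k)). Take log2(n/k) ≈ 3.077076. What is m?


log2(n/k) = log2(346/41) ≈ 3.077076.
2*k*log2(n/k) ≈ 2*41*3.077076 = 252.320232.
m = ceil(252.320232) = 253.

253


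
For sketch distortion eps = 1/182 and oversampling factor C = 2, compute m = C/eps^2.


1/eps = 182.
(1/eps)^2 = 33124.
m = 2*33124 = 66248.

66248


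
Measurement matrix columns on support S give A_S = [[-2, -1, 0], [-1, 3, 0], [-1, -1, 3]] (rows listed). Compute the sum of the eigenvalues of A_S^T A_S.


Sum of eigenvalues of A_S^T A_S = trace(A_S^T A_S) = sum of squared column norms of A_S.
A_S^T A_S diagonal: [6, 11, 9].
trace = 6 + 11 + 9 = 26.

26


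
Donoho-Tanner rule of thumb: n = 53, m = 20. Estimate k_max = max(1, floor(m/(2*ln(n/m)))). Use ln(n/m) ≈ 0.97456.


n/m = 53/20.
ln(n/m) ≈ 0.97456.
2*ln(n/m) ≈ 1.94912.
m/(2*ln(n/m)) ≈ 20/1.94912 ≈ 10.261.
floor = 10.
k_max = max(1, 10) = 10.

10


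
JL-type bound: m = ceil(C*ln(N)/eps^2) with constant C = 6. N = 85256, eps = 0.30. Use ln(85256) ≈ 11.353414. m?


ln(85256) ≈ 11.353414.
eps^2 = 0.30^2 = 0.09.
C*ln(N)/eps^2 ≈ 6*11.353414/0.09 ≈ 756.8943.
m = ceil(756.8943) = 757.

757


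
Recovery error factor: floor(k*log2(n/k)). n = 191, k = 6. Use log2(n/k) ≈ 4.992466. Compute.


log2(n/k) = log2(191/6) ≈ 4.992466.
k*log2(n/k) ≈ 6*4.992466 = 29.954796.
floor(29.954796) = 29.

29


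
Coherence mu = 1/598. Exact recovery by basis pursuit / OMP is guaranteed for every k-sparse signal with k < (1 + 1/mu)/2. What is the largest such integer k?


1/mu = 598.
1 + 1/mu = 599.
(1 + 1/mu)/2 = 299.5 is not an integer, so k_max = floor(299.5) = 299.

299


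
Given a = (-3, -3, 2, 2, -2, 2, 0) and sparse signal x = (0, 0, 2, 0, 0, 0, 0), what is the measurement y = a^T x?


Non-zero terms: ['2*2']
Products: [4]
y = sum = 4.

4


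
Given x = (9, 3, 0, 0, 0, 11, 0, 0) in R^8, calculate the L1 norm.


Non-zero entries: [(0, 9), (1, 3), (5, 11)]
Absolute values: [9, 3, 11]
||x||_1 = sum = 23.

23


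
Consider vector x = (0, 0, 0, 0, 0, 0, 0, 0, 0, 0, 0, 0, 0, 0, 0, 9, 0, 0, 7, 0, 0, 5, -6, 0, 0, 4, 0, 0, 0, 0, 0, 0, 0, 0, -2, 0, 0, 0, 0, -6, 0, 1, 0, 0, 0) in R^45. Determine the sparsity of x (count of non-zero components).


Non-zero positions: [15, 18, 21, 22, 25, 34, 39, 41].
Sparsity = 8.

8


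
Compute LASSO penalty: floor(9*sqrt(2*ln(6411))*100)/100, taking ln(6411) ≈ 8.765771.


ln(6411) ≈ 8.765771.
2*ln(n) ≈ 17.531542.
sqrt(2*ln(n)) ≈ sqrt(17.531542) ≈ 4.187068.
lambda ≈ 9*4.187068 = 37.683612.
floor(lambda*100)/100 = 37.68.

37.68


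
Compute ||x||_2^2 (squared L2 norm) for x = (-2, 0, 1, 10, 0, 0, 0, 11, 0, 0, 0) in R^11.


Non-zero entries: [(0, -2), (2, 1), (3, 10), (7, 11)]
Squares: [4, 1, 100, 121]
||x||_2^2 = sum = 226.

226


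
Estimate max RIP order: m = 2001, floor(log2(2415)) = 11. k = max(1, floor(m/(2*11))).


floor(log2(2415)) = 11.
2*11 = 22.
m/(2*floor(log2(n))) = 2001/22 ≈ 90.9545.
floor = 90.
k = max(1, 90) = 90.

90


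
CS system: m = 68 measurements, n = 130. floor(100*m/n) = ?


100*m/n = 100*68/130 ≈ 52.3077.
floor = 52.

52


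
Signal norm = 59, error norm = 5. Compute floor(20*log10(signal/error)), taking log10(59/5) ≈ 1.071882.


||x||/||e|| = 59/5.
log10(59/5) ≈ 1.071882.
20*log10(||x||/||e||) ≈ 20*1.071882 = 21.43764.
floor(21.43764) = 21.

21


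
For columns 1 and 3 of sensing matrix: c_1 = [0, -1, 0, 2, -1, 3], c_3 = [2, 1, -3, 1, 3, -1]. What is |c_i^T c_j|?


Inner product: 0*2 + -1*1 + 0*-3 + 2*1 + -1*3 + 3*-1
Products: [0, -1, 0, 2, -3, -3]
Sum = -5.
|dot| = 5.

5


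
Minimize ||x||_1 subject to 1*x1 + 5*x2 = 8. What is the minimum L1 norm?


Axis intercepts:
  x1 = 8, x2 = 0: L1 = 8
  x1 = 0, x2 = 8/5: L1 = 8/5
x* = (0, 8/5)
||x*||_1 = 8/5.

8/5


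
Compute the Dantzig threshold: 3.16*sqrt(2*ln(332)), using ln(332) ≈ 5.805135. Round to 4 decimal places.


ln(332) ≈ 5.805135.
2*ln(n) ≈ 11.61027.
sqrt(2*ln(n)) ≈ sqrt(11.61027) ≈ 3.407385.
threshold ≈ 3.16*3.407385 = 10.7673366 ≈ 10.7673.

10.7673


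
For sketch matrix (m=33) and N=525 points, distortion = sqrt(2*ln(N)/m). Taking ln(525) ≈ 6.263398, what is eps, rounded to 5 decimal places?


ln(525) ≈ 6.263398.
2*ln(N)/m ≈ 2*6.263398/33 ≈ 0.37959988.
eps = sqrt(0.37959988) ≈ 0.6161168 ≈ 0.61612.

0.61612


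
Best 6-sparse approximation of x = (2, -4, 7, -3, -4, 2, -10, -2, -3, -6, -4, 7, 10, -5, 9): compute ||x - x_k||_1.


Sorted |x_i| descending: [10, 10, 9, 7, 7, 6, 5, 4, 4, 4, 3, 3, 2, 2, 2]
Keep top 6: [10, 10, 9, 7, 7, 6]
Tail entries: [5, 4, 4, 4, 3, 3, 2, 2, 2]
L1 error = sum of tail = 29.

29


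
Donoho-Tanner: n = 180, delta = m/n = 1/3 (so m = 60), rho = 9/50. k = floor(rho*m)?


m = 1/3*180 = 60.
rho = 9/50.
rho*m = 9/50*60 = 10.8.
k = floor(10.8) = 10.

10


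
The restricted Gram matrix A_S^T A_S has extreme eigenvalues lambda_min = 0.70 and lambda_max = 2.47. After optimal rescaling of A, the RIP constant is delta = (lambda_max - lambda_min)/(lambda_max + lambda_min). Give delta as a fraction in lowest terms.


lambda_max - lambda_min = 2.47 - 0.70 = 1.77.
lambda_max + lambda_min = 2.47 + 0.70 = 3.17.
delta = 1.77/3.17 = 177/317.

177/317


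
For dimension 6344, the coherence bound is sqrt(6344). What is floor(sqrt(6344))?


79^2 = 6241 <= 6344 < 6400 = 80^2, so 79 <= sqrt(6344) < 80.
floor(sqrt(6344)) = 79.

79


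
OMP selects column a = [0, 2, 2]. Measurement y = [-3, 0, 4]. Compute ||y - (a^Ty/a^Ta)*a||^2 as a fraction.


a^T a = 8.
a^T y = 8.
coeff = 8/8 = 1.
||r||^2 = 17.

17


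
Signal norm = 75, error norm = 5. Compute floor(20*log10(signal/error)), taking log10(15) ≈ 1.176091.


||x||/||e|| = 75/5 = 15.
log10(15) ≈ 1.176091.
20*log10(||x||/||e||) ≈ 20*1.176091 = 23.52182.
floor(23.52182) = 23.

23


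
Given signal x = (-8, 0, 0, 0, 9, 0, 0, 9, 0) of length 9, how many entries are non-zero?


Non-zero positions: [0, 4, 7].
Sparsity = 3.

3


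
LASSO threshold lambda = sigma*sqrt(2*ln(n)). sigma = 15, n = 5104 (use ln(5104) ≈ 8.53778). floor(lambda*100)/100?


ln(5104) ≈ 8.53778.
2*ln(n) ≈ 17.07556.
sqrt(2*ln(n)) ≈ sqrt(17.07556) ≈ 4.132258.
lambda ≈ 15*4.132258 = 61.98387.
floor(lambda*100)/100 = 61.98.

61.98


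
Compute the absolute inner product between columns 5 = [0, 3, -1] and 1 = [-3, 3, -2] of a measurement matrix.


Inner product: 0*-3 + 3*3 + -1*-2
Products: [0, 9, 2]
Sum = 11.
|dot| = 11.

11


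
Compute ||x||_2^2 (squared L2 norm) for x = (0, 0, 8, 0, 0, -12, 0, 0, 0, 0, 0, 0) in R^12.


Non-zero entries: [(2, 8), (5, -12)]
Squares: [64, 144]
||x||_2^2 = sum = 208.

208


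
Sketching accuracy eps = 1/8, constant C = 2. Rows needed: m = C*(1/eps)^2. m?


1/eps = 8.
(1/eps)^2 = 64.
m = 2*64 = 128.

128


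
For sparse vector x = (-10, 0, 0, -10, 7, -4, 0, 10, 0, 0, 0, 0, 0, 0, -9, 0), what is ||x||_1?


Non-zero entries: [(0, -10), (3, -10), (4, 7), (5, -4), (7, 10), (14, -9)]
Absolute values: [10, 10, 7, 4, 10, 9]
||x||_1 = sum = 50.

50


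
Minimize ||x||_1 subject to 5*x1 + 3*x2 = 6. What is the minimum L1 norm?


Axis intercepts:
  x1 = 6/5, x2 = 0: L1 = 6/5
  x1 = 0, x2 = 2: L1 = 2
x* = (6/5, 0)
||x*||_1 = 6/5.

6/5


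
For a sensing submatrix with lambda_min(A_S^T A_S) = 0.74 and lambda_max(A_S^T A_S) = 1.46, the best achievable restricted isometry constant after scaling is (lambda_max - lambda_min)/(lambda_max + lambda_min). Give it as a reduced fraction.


lambda_max - lambda_min = 1.46 - 0.74 = 0.72.
lambda_max + lambda_min = 1.46 + 0.74 = 2.20.
delta = 0.72/2.20 = 72/220 = 18/55.

18/55


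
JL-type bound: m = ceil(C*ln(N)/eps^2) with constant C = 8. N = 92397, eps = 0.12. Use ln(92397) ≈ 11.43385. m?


ln(92397) ≈ 11.43385.
eps^2 = 0.12^2 = 0.0144.
C*ln(N)/eps^2 ≈ 8*11.43385/0.0144 ≈ 6352.1389.
m = ceil(6352.1389) = 6353.

6353


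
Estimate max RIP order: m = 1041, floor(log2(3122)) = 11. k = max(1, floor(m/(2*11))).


floor(log2(3122)) = 11.
2*11 = 22.
m/(2*floor(log2(n))) = 1041/22 ≈ 47.3182.
floor = 47.
k = max(1, 47) = 47.

47


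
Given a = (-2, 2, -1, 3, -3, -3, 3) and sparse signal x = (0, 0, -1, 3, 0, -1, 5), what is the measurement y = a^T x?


Non-zero terms: ['-1*-1', '3*3', '-3*-1', '3*5']
Products: [1, 9, 3, 15]
y = sum = 28.

28


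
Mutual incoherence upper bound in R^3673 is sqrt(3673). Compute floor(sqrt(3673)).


60^2 = 3600 <= 3673 < 3721 = 61^2, so 60 <= sqrt(3673) < 61.
floor(sqrt(3673)) = 60.

60


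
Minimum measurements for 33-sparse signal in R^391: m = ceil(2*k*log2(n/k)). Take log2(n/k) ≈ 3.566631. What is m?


log2(n/k) = log2(391/33) ≈ 3.566631.
2*k*log2(n/k) ≈ 2*33*3.566631 = 235.397646.
m = ceil(235.397646) = 236.

236


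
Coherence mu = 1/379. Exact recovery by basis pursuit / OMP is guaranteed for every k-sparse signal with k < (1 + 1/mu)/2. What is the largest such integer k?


1/mu = 379.
1 + 1/mu = 380.
(1 + 1/mu)/2 = 190 is an integer and the inequality is strict, so k_max = 190 - 1 = 189.

189


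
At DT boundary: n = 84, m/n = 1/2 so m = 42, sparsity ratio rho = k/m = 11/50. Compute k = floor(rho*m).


m = 1/2*84 = 42.
rho = 11/50.
rho*m = 11/50*42 = 9.24.
k = floor(9.24) = 9.

9


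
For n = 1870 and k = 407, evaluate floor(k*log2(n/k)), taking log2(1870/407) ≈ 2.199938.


log2(n/k) = log2(1870/407) ≈ 2.199938.
k*log2(n/k) ≈ 407*2.199938 = 895.374766.
floor(895.374766) = 895.

895


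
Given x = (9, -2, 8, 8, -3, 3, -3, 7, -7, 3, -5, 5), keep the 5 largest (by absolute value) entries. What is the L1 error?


Sorted |x_i| descending: [9, 8, 8, 7, 7, 5, 5, 3, 3, 3, 3, 2]
Keep top 5: [9, 8, 8, 7, 7]
Tail entries: [5, 5, 3, 3, 3, 3, 2]
L1 error = sum of tail = 24.

24


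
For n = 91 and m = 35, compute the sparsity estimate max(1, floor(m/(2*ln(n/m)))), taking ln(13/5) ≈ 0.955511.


n/m = 91/35 = 13/5.
ln(n/m) ≈ 0.955511.
2*ln(n/m) ≈ 1.911022.
m/(2*ln(n/m)) ≈ 35/1.911022 ≈ 18.3148.
floor = 18.
k_max = max(1, 18) = 18.

18


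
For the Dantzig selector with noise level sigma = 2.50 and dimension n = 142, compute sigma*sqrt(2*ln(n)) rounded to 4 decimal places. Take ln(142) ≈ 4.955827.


ln(142) ≈ 4.955827.
2*ln(n) ≈ 9.911654.
sqrt(2*ln(n)) ≈ sqrt(9.911654) ≈ 3.148278.
threshold ≈ 2.50*3.148278 = 7.870695 ≈ 7.8707.

7.8707


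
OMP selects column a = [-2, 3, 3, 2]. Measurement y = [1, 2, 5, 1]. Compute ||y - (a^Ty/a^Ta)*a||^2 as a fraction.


a^T a = 26.
a^T y = 21.
coeff = 21/26 = 21/26.
||r||^2 = 365/26.

365/26


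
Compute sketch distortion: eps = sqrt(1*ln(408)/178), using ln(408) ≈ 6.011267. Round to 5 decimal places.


ln(408) ≈ 6.011267.
1*ln(N)/m ≈ 1*6.011267/178 ≈ 0.03377116.
eps = sqrt(0.03377116) ≈ 0.1837693 ≈ 0.18377.

0.18377


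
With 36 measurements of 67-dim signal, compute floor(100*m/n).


100*m/n = 100*36/67 ≈ 53.7313.
floor = 53.

53


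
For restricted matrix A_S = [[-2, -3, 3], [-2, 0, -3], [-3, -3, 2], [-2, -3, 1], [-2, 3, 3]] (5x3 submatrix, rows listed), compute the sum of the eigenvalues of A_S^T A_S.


Sum of eigenvalues of A_S^T A_S = trace(A_S^T A_S) = sum of squared column norms of A_S.
A_S^T A_S diagonal: [25, 36, 32].
trace = 25 + 36 + 32 = 93.

93


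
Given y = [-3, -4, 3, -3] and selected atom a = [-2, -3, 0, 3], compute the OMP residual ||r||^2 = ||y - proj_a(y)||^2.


a^T a = 22.
a^T y = 9.
coeff = 9/22 = 9/22.
||r||^2 = 865/22.

865/22


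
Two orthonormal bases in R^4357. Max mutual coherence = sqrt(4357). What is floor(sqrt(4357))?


66^2 = 4356 <= 4357 < 4489 = 67^2, so 66 <= sqrt(4357) < 67.
floor(sqrt(4357)) = 66.

66


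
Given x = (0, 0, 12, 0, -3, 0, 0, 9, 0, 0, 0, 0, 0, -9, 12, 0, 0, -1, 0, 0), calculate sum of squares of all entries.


Non-zero entries: [(2, 12), (4, -3), (7, 9), (13, -9), (14, 12), (17, -1)]
Squares: [144, 9, 81, 81, 144, 1]
||x||_2^2 = sum = 460.

460


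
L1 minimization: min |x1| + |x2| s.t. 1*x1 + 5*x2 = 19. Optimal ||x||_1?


Axis intercepts:
  x1 = 19, x2 = 0: L1 = 19
  x1 = 0, x2 = 19/5: L1 = 19/5
x* = (0, 19/5)
||x*||_1 = 19/5.

19/5


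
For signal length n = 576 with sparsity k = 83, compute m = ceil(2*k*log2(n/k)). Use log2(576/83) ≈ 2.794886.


log2(n/k) = log2(576/83) ≈ 2.794886.
2*k*log2(n/k) ≈ 2*83*2.794886 = 463.951076.
m = ceil(463.951076) = 464.

464


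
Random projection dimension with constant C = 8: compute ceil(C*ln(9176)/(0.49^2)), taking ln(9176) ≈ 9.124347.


ln(9176) ≈ 9.124347.
eps^2 = 0.49^2 = 0.2401.
C*ln(N)/eps^2 ≈ 8*9.124347/0.2401 ≈ 304.0182.
m = ceil(304.0182) = 305.

305


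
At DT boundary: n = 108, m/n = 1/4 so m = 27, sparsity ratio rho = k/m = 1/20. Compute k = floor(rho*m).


m = 1/4*108 = 27.
rho = 1/20.
rho*m = 1/20*27 = 1.35.
k = floor(1.35) = 1.

1


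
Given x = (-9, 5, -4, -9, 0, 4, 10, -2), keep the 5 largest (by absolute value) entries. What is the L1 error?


Sorted |x_i| descending: [10, 9, 9, 5, 4, 4, 2, 0]
Keep top 5: [10, 9, 9, 5, 4]
Tail entries: [4, 2, 0]
L1 error = sum of tail = 6.

6


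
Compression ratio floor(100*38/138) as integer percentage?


100*m/n = 100*38/138 ≈ 27.5362.
floor = 27.

27


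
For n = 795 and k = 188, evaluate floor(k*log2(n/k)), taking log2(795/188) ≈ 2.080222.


log2(n/k) = log2(795/188) ≈ 2.080222.
k*log2(n/k) ≈ 188*2.080222 = 391.081736.
floor(391.081736) = 391.

391


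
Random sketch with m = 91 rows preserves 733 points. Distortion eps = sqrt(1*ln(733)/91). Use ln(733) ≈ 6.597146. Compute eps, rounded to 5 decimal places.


ln(733) ≈ 6.597146.
1*ln(N)/m ≈ 1*6.597146/91 ≈ 0.07249611.
eps = sqrt(0.07249611) ≈ 0.269251 ≈ 0.26925.

0.26925


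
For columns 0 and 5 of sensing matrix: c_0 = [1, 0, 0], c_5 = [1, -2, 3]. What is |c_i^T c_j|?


Inner product: 1*1 + 0*-2 + 0*3
Products: [1, 0, 0]
Sum = 1.
|dot| = 1.

1


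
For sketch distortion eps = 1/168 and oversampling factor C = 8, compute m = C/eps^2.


1/eps = 168.
(1/eps)^2 = 28224.
m = 8*28224 = 225792.

225792


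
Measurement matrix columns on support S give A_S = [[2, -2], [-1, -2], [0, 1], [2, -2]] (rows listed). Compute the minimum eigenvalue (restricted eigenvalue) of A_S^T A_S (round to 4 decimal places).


A_S^T A_S = [[9, -6], [-6, 13]].
trace = 22.
det = 81.
disc = trace^2 - 4*det = 484 - 4*81 = 160.
sqrt(160) ≈ 12.649111.
lam_min = (22 - sqrt(160))/2 ≈ (22 - 12.649111)/2 = 4.6754445 ≈ 4.6754.

4.6754


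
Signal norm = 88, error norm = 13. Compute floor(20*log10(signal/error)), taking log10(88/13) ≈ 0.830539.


||x||/||e|| = 88/13.
log10(88/13) ≈ 0.830539.
20*log10(||x||/||e||) ≈ 20*0.830539 = 16.61078.
floor(16.61078) = 16.

16


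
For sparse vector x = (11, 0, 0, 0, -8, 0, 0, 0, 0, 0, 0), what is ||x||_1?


Non-zero entries: [(0, 11), (4, -8)]
Absolute values: [11, 8]
||x||_1 = sum = 19.

19


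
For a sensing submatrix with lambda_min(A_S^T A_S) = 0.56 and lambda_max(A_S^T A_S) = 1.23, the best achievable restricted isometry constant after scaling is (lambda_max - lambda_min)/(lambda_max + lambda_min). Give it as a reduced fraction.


lambda_max - lambda_min = 1.23 - 0.56 = 0.67.
lambda_max + lambda_min = 1.23 + 0.56 = 1.79.
delta = 0.67/1.79 = 67/179.

67/179


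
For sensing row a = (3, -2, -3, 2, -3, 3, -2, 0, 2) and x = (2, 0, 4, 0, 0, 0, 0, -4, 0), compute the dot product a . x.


Non-zero terms: ['3*2', '-3*4', '0*-4']
Products: [6, -12, 0]
y = sum = -6.

-6


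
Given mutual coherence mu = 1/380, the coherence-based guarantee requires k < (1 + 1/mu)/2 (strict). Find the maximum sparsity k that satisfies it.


1/mu = 380.
1 + 1/mu = 381.
(1 + 1/mu)/2 = 190.5 is not an integer, so k_max = floor(190.5) = 190.

190


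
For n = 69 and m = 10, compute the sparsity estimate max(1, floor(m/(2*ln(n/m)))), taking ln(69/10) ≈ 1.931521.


n/m = 69/10.
ln(n/m) ≈ 1.931521.
2*ln(n/m) ≈ 3.863042.
m/(2*ln(n/m)) ≈ 10/3.863042 ≈ 2.5886.
floor = 2.
k_max = max(1, 2) = 2.

2


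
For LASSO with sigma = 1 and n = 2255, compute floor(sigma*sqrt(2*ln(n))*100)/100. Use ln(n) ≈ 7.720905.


ln(2255) ≈ 7.720905.
2*ln(n) ≈ 15.44181.
sqrt(2*ln(n)) ≈ sqrt(15.44181) ≈ 3.929607.
lambda ≈ 1*3.929607 = 3.929607.
floor(lambda*100)/100 = 3.92.

3.92


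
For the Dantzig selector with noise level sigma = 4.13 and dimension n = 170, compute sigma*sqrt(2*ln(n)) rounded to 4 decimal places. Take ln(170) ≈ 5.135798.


ln(170) ≈ 5.135798.
2*ln(n) ≈ 10.271596.
sqrt(2*ln(n)) ≈ sqrt(10.271596) ≈ 3.204933.
threshold ≈ 4.13*3.204933 = 13.23637329 ≈ 13.2364.

13.2364


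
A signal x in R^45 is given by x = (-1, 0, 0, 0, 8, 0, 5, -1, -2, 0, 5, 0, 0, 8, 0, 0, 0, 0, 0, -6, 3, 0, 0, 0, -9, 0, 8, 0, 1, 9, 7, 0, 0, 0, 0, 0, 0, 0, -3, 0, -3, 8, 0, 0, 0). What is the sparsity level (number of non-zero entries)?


Non-zero positions: [0, 4, 6, 7, 8, 10, 13, 19, 20, 24, 26, 28, 29, 30, 38, 40, 41].
Sparsity = 17.

17


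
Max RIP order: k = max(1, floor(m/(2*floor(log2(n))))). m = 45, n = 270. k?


floor(log2(270)) = 8.
2*8 = 16.
m/(2*floor(log2(n))) = 45/16 ≈ 2.8125.
floor = 2.
k = max(1, 2) = 2.

2


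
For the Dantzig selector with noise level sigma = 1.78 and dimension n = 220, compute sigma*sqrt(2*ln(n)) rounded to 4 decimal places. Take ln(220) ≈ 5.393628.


ln(220) ≈ 5.393628.
2*ln(n) ≈ 10.787256.
sqrt(2*ln(n)) ≈ sqrt(10.787256) ≈ 3.284396.
threshold ≈ 1.78*3.284396 = 5.84622488 ≈ 5.8462.

5.8462


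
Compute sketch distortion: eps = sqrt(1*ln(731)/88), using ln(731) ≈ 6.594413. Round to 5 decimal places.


ln(731) ≈ 6.594413.
1*ln(N)/m ≈ 1*6.594413/88 ≈ 0.07493651.
eps = sqrt(0.07493651) ≈ 0.2737453 ≈ 0.27375.

0.27375


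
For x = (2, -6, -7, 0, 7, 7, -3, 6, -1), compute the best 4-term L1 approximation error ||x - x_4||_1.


Sorted |x_i| descending: [7, 7, 7, 6, 6, 3, 2, 1, 0]
Keep top 4: [7, 7, 7, 6]
Tail entries: [6, 3, 2, 1, 0]
L1 error = sum of tail = 12.

12


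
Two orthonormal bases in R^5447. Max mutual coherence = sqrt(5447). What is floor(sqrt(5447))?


73^2 = 5329 <= 5447 < 5476 = 74^2, so 73 <= sqrt(5447) < 74.
floor(sqrt(5447)) = 73.

73


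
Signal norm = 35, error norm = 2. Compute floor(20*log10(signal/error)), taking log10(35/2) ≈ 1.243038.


||x||/||e|| = 35/2.
log10(35/2) ≈ 1.243038.
20*log10(||x||/||e||) ≈ 20*1.243038 = 24.86076.
floor(24.86076) = 24.

24


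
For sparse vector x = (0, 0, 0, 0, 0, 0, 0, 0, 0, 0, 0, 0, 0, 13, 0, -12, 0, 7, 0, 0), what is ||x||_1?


Non-zero entries: [(13, 13), (15, -12), (17, 7)]
Absolute values: [13, 12, 7]
||x||_1 = sum = 32.

32


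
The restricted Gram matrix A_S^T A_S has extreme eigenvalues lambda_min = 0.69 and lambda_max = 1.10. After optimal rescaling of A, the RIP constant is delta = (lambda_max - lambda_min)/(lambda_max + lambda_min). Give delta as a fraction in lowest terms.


lambda_max - lambda_min = 1.10 - 0.69 = 0.41.
lambda_max + lambda_min = 1.10 + 0.69 = 1.79.
delta = 0.41/1.79 = 41/179.

41/179


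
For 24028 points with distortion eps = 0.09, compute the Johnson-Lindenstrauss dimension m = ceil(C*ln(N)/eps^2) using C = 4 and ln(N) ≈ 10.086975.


ln(24028) ≈ 10.086975.
eps^2 = 0.09^2 = 0.0081.
C*ln(N)/eps^2 ≈ 4*10.086975/0.0081 ≈ 4981.2222.
m = ceil(4981.2222) = 4982.

4982


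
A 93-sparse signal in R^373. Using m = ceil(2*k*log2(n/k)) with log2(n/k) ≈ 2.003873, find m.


log2(n/k) = log2(373/93) ≈ 2.003873.
2*k*log2(n/k) ≈ 2*93*2.003873 = 372.720378.
m = ceil(372.720378) = 373.

373


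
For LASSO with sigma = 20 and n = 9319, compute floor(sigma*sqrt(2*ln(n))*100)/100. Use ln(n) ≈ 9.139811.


ln(9319) ≈ 9.139811.
2*ln(n) ≈ 18.279622.
sqrt(2*ln(n)) ≈ sqrt(18.279622) ≈ 4.275467.
lambda ≈ 20*4.275467 = 85.50934.
floor(lambda*100)/100 = 85.50.

85.50


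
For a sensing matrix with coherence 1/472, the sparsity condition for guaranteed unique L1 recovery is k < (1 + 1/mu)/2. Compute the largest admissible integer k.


1/mu = 472.
1 + 1/mu = 473.
(1 + 1/mu)/2 = 236.5 is not an integer, so k_max = floor(236.5) = 236.

236


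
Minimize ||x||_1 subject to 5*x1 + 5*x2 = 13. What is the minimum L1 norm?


Axis intercepts:
  x1 = 13/5, x2 = 0: L1 = 13/5
  x1 = 0, x2 = 13/5: L1 = 13/5
x* = (13/5, 0)
||x*||_1 = 13/5.

13/5


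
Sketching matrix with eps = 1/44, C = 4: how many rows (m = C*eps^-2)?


1/eps = 44.
(1/eps)^2 = 1936.
m = 4*1936 = 7744.

7744


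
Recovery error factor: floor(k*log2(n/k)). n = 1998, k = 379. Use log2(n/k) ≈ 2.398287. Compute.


log2(n/k) = log2(1998/379) ≈ 2.398287.
k*log2(n/k) ≈ 379*2.398287 = 908.950773.
floor(908.950773) = 908.

908


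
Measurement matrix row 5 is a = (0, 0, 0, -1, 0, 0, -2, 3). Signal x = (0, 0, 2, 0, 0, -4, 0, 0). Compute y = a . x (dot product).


Non-zero terms: ['0*2', '0*-4']
Products: [0, 0]
y = sum = 0.

0


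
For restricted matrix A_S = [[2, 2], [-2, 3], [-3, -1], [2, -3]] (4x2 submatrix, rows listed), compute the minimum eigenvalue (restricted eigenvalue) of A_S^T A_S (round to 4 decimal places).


A_S^T A_S = [[21, -5], [-5, 23]].
trace = 44.
det = 458.
disc = trace^2 - 4*det = 1936 - 4*458 = 104.
sqrt(104) ≈ 10.198039.
lam_min = (44 - sqrt(104))/2 ≈ (44 - 10.198039)/2 = 16.9009805 ≈ 16.9010.

16.9010


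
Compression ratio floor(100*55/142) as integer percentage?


100*m/n = 100*55/142 ≈ 38.7324.
floor = 38.

38


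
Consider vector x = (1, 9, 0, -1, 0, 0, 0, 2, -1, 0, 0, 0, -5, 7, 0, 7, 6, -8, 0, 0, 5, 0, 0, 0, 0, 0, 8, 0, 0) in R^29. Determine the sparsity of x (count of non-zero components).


Non-zero positions: [0, 1, 3, 7, 8, 12, 13, 15, 16, 17, 20, 26].
Sparsity = 12.

12


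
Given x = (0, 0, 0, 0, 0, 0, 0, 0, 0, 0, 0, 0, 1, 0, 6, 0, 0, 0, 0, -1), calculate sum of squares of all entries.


Non-zero entries: [(12, 1), (14, 6), (19, -1)]
Squares: [1, 36, 1]
||x||_2^2 = sum = 38.

38


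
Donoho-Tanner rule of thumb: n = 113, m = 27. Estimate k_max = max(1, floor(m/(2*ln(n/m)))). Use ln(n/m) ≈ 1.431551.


n/m = 113/27.
ln(n/m) ≈ 1.431551.
2*ln(n/m) ≈ 2.863102.
m/(2*ln(n/m)) ≈ 27/2.863102 ≈ 9.4303.
floor = 9.
k_max = max(1, 9) = 9.

9


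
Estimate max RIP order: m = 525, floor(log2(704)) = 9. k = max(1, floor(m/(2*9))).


floor(log2(704)) = 9.
2*9 = 18.
m/(2*floor(log2(n))) = 525/18 ≈ 29.1667.
floor = 29.
k = max(1, 29) = 29.

29


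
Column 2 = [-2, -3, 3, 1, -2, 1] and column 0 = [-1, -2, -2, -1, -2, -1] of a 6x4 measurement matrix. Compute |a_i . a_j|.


Inner product: -2*-1 + -3*-2 + 3*-2 + 1*-1 + -2*-2 + 1*-1
Products: [2, 6, -6, -1, 4, -1]
Sum = 4.
|dot| = 4.

4


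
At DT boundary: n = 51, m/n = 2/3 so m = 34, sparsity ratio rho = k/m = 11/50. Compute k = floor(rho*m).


m = 2/3*51 = 34.
rho = 11/50.
rho*m = 11/50*34 = 7.48.
k = floor(7.48) = 7.

7


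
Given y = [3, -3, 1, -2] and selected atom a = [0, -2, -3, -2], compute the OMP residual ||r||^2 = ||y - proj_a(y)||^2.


a^T a = 17.
a^T y = 7.
coeff = 7/17 = 7/17.
||r||^2 = 342/17.

342/17


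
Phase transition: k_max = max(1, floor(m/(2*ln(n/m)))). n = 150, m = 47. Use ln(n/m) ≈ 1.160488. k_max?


n/m = 150/47.
ln(n/m) ≈ 1.160488.
2*ln(n/m) ≈ 2.320976.
m/(2*ln(n/m)) ≈ 47/2.320976 ≈ 20.2501.
floor = 20.
k_max = max(1, 20) = 20.

20


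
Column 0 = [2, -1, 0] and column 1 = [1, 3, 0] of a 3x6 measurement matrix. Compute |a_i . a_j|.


Inner product: 2*1 + -1*3 + 0*0
Products: [2, -3, 0]
Sum = -1.
|dot| = 1.

1


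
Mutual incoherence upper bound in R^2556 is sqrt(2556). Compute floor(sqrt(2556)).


50^2 = 2500 <= 2556 < 2601 = 51^2, so 50 <= sqrt(2556) < 51.
floor(sqrt(2556)) = 50.

50


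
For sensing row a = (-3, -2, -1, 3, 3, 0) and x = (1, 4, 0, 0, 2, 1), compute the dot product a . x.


Non-zero terms: ['-3*1', '-2*4', '3*2', '0*1']
Products: [-3, -8, 6, 0]
y = sum = -5.

-5


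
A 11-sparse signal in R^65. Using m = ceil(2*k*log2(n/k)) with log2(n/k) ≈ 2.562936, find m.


log2(n/k) = log2(65/11) ≈ 2.562936.
2*k*log2(n/k) ≈ 2*11*2.562936 = 56.384592.
m = ceil(56.384592) = 57.

57


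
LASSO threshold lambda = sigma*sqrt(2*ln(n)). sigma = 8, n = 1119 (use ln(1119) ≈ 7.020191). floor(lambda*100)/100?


ln(1119) ≈ 7.020191.
2*ln(n) ≈ 14.040382.
sqrt(2*ln(n)) ≈ sqrt(14.040382) ≈ 3.74705.
lambda ≈ 8*3.74705 = 29.9764.
floor(lambda*100)/100 = 29.97.

29.97


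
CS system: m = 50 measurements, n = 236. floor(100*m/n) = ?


100*m/n = 100*50/236 ≈ 21.1864.
floor = 21.

21


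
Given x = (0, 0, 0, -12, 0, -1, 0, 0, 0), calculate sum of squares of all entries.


Non-zero entries: [(3, -12), (5, -1)]
Squares: [144, 1]
||x||_2^2 = sum = 145.

145


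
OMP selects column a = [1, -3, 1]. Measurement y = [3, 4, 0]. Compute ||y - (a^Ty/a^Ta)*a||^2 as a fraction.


a^T a = 11.
a^T y = -9.
coeff = -9/11 = -9/11.
||r||^2 = 194/11.

194/11


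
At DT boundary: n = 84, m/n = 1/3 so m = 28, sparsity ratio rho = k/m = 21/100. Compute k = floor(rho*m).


m = 1/3*84 = 28.
rho = 21/100.
rho*m = 21/100*28 = 5.88.
k = floor(5.88) = 5.

5


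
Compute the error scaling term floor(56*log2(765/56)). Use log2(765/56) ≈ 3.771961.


log2(n/k) = log2(765/56) ≈ 3.771961.
k*log2(n/k) ≈ 56*3.771961 = 211.229816.
floor(211.229816) = 211.

211


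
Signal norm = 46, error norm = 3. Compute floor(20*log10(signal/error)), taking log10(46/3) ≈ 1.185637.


||x||/||e|| = 46/3.
log10(46/3) ≈ 1.185637.
20*log10(||x||/||e||) ≈ 20*1.185637 = 23.71274.
floor(23.71274) = 23.

23


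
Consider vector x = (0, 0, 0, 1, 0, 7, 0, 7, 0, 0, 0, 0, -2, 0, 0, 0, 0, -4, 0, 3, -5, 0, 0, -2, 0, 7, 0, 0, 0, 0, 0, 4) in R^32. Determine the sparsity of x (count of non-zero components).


Non-zero positions: [3, 5, 7, 12, 17, 19, 20, 23, 25, 31].
Sparsity = 10.

10


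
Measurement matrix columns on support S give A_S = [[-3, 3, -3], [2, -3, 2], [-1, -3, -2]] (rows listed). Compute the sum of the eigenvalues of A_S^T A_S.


Sum of eigenvalues of A_S^T A_S = trace(A_S^T A_S) = sum of squared column norms of A_S.
A_S^T A_S diagonal: [14, 27, 17].
trace = 14 + 27 + 17 = 58.

58


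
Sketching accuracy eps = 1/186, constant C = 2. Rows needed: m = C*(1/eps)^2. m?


1/eps = 186.
(1/eps)^2 = 34596.
m = 2*34596 = 69192.

69192


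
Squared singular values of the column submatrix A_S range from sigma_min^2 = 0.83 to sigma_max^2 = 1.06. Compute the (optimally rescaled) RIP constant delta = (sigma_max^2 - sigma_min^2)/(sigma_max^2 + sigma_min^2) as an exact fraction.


lambda_max - lambda_min = 1.06 - 0.83 = 0.23.
lambda_max + lambda_min = 1.06 + 0.83 = 1.89.
delta = 0.23/1.89 = 23/189.

23/189


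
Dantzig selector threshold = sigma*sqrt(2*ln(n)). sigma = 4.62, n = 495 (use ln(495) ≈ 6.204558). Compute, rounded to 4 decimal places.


ln(495) ≈ 6.204558.
2*ln(n) ≈ 12.409116.
sqrt(2*ln(n)) ≈ sqrt(12.409116) ≈ 3.522658.
threshold ≈ 4.62*3.522658 = 16.27467996 ≈ 16.2747.

16.2747


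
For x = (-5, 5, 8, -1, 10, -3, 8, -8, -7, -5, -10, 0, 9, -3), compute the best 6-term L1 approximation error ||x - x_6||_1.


Sorted |x_i| descending: [10, 10, 9, 8, 8, 8, 7, 5, 5, 5, 3, 3, 1, 0]
Keep top 6: [10, 10, 9, 8, 8, 8]
Tail entries: [7, 5, 5, 5, 3, 3, 1, 0]
L1 error = sum of tail = 29.

29


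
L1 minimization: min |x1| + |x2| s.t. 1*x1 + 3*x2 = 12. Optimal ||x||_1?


Axis intercepts:
  x1 = 12, x2 = 0: L1 = 12
  x1 = 0, x2 = 4: L1 = 4
x* = (0, 4)
||x*||_1 = 4.

4


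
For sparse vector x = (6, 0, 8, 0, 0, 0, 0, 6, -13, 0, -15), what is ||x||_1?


Non-zero entries: [(0, 6), (2, 8), (7, 6), (8, -13), (10, -15)]
Absolute values: [6, 8, 6, 13, 15]
||x||_1 = sum = 48.

48


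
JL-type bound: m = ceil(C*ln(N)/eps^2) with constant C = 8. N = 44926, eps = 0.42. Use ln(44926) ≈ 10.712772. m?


ln(44926) ≈ 10.712772.
eps^2 = 0.42^2 = 0.1764.
C*ln(N)/eps^2 ≈ 8*10.712772/0.1764 ≈ 485.84.
m = ceil(485.84) = 486.

486


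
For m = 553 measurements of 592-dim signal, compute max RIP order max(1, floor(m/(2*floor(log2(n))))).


floor(log2(592)) = 9.
2*9 = 18.
m/(2*floor(log2(n))) = 553/18 ≈ 30.7222.
floor = 30.
k = max(1, 30) = 30.

30


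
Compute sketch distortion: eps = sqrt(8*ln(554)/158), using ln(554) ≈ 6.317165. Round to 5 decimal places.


ln(554) ≈ 6.317165.
8*ln(N)/m ≈ 8*6.317165/158 ≈ 0.31985646.
eps = sqrt(0.31985646) ≈ 0.5655585 ≈ 0.56556.

0.56556


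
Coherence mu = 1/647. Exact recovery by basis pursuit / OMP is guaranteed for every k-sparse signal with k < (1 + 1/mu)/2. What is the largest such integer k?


1/mu = 647.
1 + 1/mu = 648.
(1 + 1/mu)/2 = 324 is an integer and the inequality is strict, so k_max = 324 - 1 = 323.

323


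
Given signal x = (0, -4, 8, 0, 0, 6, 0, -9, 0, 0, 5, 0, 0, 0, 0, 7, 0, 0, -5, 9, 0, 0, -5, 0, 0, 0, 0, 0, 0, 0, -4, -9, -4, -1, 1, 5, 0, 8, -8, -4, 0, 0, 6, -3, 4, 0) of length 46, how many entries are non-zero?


Non-zero positions: [1, 2, 5, 7, 10, 15, 18, 19, 22, 30, 31, 32, 33, 34, 35, 37, 38, 39, 42, 43, 44].
Sparsity = 21.

21


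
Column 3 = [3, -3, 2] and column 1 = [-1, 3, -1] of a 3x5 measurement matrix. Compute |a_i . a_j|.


Inner product: 3*-1 + -3*3 + 2*-1
Products: [-3, -9, -2]
Sum = -14.
|dot| = 14.

14


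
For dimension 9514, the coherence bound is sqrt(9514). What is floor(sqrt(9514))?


97^2 = 9409 <= 9514 < 9604 = 98^2, so 97 <= sqrt(9514) < 98.
floor(sqrt(9514)) = 97.

97
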